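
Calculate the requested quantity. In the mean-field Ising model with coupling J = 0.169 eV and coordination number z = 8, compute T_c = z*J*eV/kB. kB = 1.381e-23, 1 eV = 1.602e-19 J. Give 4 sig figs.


Step 1: z*J = 8*0.169 = 1.352 eV
Step 2: Convert to Joules: 1.352*1.602e-19 = 2.166e-19 J
Step 3: T_c = 2.166e-19 / 1.381e-23 = 1.568e+04 K

1.568e+04


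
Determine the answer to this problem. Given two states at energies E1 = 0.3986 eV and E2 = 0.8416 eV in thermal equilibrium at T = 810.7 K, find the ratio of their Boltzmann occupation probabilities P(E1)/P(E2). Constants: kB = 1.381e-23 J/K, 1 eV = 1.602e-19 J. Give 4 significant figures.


Step 1: Compute energy difference dE = E1 - E2 = 0.3986 - 0.8416 = -0.443 eV
Step 2: Convert to Joules: dE_J = -0.443 * 1.602e-19 = -7.097e-20 J
Step 3: Compute exponent = -dE_J / (kB * T) = -(-7.097e-20) / (1.381e-23 * 810.7) = 6.339
Step 4: P(E1)/P(E2) = exp(6.339) = 566.2

566.2


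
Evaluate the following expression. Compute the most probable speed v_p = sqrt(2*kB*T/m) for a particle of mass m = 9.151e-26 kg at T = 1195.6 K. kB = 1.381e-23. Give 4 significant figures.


Step 1: Numerator = 2*kB*T = 2*1.381e-23*1195.6 = 3.302e-20
Step 2: Ratio = 3.302e-20 / 9.151e-26 = 3.609e+05
Step 3: v_p = sqrt(3.609e+05) = 600.7 m/s

600.7


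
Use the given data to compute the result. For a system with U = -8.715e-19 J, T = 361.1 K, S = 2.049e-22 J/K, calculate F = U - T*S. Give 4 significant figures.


Step 1: T*S = 361.1 * 2.049e-22 = 7.399e-20 J
Step 2: F = U - T*S = -8.715e-19 - 7.399e-20
Step 3: F = -9.455e-19 J

-9.455e-19


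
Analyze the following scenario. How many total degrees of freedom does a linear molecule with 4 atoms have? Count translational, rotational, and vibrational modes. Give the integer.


Step 1: Translational DOF = 3
Step 2: Rotational DOF (linear) = 2
Step 3: Vibrational DOF = 3*4 - 5 = 7
Step 4: Total = 3 + 2 + 7 = 12

12


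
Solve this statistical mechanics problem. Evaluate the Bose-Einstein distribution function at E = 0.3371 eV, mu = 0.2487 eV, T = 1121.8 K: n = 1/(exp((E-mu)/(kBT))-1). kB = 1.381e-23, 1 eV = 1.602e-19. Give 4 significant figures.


Step 1: (E - mu) = 0.0884 eV
Step 2: x = (E-mu)*eV/(kB*T) = 0.0884*1.602e-19/(1.381e-23*1121.8) = 0.9141
Step 3: exp(x) = 2.495
Step 4: n = 1/(exp(x)-1) = 0.6691

0.6691


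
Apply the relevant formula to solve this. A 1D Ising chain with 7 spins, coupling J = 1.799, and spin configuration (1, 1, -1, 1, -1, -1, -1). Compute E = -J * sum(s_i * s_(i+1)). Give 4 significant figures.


Step 1: Nearest-neighbor products: 1, -1, -1, -1, 1, 1
Step 2: Sum of products = 0
Step 3: E = -1.799 * 0 = 0

0


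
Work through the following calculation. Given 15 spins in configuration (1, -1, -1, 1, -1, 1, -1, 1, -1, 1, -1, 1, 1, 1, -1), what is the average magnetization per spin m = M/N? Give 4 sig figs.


Step 1: Count up spins (+1): 8, down spins (-1): 7
Step 2: Total magnetization M = 8 - 7 = 1
Step 3: m = M/N = 1/15 = 0.06667

0.06667


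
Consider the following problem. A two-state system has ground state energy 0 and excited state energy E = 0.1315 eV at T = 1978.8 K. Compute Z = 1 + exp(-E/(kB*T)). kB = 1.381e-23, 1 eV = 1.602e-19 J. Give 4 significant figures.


Step 1: Compute beta*E = E*eV/(kB*T) = 0.1315*1.602e-19/(1.381e-23*1978.8) = 0.7709
Step 2: exp(-beta*E) = exp(-0.7709) = 0.4626
Step 3: Z = 1 + 0.4626 = 1.463

1.463


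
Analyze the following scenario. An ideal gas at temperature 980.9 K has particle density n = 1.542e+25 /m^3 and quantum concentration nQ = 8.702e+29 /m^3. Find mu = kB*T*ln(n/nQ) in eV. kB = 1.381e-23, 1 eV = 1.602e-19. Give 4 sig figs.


Step 1: n/nQ = 1.542e+25/8.702e+29 = 1.772e-05
Step 2: ln(n/nQ) = -10.94
Step 3: mu = kB*T*ln(n/nQ) = 1.355e-20*-10.94 = -1.482e-19 J
Step 4: Convert to eV: -1.482e-19/1.602e-19 = -0.9251 eV

-0.9251


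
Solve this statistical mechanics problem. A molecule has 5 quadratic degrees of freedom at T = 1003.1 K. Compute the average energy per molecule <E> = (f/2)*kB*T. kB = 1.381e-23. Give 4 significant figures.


Step 1: f/2 = 5/2 = 2.5
Step 2: kB*T = 1.381e-23 * 1003.1 = 1.385e-20
Step 3: <E> = 2.5 * 1.385e-20 = 3.463e-20 J

3.463e-20


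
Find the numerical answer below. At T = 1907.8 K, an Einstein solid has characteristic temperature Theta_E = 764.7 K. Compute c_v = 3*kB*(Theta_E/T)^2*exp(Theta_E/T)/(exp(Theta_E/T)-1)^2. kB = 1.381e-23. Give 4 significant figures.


Step 1: x = Theta_E/T = 764.7/1907.8 = 0.4008
Step 2: x^2 = 0.1607
Step 3: exp(x) = 1.493
Step 4: c_v = 3*1.381e-23*0.1607*1.493/(1.493-1)^2 = 4.088e-23

4.088e-23


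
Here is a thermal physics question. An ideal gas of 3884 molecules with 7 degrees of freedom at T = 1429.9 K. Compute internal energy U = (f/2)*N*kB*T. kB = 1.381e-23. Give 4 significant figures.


Step 1: f/2 = 7/2 = 3.5
Step 2: N*kB*T = 3884*1.381e-23*1429.9 = 7.67e-17
Step 3: U = 3.5 * 7.67e-17 = 2.684e-16 J

2.684e-16


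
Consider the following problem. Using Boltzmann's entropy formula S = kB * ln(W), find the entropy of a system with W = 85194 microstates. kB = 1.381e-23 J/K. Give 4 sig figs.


Step 1: ln(W) = ln(85194) = 11.35
Step 2: S = kB * ln(W) = 1.381e-23 * 11.35
Step 3: S = 1.568e-22 J/K

1.568e-22


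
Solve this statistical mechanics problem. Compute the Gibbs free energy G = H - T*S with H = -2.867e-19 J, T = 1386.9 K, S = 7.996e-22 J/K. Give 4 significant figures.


Step 1: T*S = 1386.9 * 7.996e-22 = 1.109e-18 J
Step 2: G = H - T*S = -2.867e-19 - 1.109e-18
Step 3: G = -1.396e-18 J

-1.396e-18


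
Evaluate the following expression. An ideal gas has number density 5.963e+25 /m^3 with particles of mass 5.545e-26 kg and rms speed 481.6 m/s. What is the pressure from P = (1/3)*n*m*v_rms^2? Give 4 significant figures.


Step 1: v_rms^2 = 481.6^2 = 2.319e+05
Step 2: n*m = 5.963e+25*5.545e-26 = 3.306
Step 3: P = (1/3)*3.306*2.319e+05 = 2.556e+05 Pa

2.556e+05


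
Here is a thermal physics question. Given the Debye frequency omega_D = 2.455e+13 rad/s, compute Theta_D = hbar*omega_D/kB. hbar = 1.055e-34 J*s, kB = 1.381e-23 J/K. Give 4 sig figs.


Step 1: hbar*omega_D = 1.055e-34 * 2.455e+13 = 2.59e-21 J
Step 2: Theta_D = 2.59e-21 / 1.381e-23
Step 3: Theta_D = 187.5 K

187.5


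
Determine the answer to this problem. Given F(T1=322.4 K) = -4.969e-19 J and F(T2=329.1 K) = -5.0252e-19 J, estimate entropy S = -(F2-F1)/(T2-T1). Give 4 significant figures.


Step 1: dF = F2 - F1 = -5.0252e-19 - (-4.969e-19) = -5.62e-21 J
Step 2: dT = T2 - T1 = 329.1 - 322.4 = 6.7 K
Step 3: S = -dF/dT = -(-5.62e-21)/6.7 = 8.388e-22 J/K

8.388e-22


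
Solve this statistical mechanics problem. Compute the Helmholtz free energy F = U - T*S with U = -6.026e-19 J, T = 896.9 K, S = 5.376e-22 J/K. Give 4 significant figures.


Step 1: T*S = 896.9 * 5.376e-22 = 4.822e-19 J
Step 2: F = U - T*S = -6.026e-19 - 4.822e-19
Step 3: F = -1.085e-18 J

-1.085e-18


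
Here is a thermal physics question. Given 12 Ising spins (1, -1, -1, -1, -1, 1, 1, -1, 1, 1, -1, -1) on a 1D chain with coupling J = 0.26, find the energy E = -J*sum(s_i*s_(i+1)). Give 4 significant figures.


Step 1: Nearest-neighbor products: -1, 1, 1, 1, -1, 1, -1, -1, 1, -1, 1
Step 2: Sum of products = 1
Step 3: E = -0.26 * 1 = -0.26

-0.26


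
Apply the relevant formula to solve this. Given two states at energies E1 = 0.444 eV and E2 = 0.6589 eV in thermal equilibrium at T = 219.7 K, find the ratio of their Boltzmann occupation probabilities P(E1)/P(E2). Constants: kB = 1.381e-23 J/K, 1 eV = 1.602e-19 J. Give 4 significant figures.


Step 1: Compute energy difference dE = E1 - E2 = 0.444 - 0.6589 = -0.2149 eV
Step 2: Convert to Joules: dE_J = -0.2149 * 1.602e-19 = -3.443e-20 J
Step 3: Compute exponent = -dE_J / (kB * T) = -(-3.443e-20) / (1.381e-23 * 219.7) = 11.35
Step 4: P(E1)/P(E2) = exp(11.35) = 8.47e+04

8.47e+04


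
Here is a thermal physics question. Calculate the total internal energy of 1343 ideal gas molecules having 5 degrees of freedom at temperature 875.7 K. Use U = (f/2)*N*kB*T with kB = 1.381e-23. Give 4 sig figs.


Step 1: f/2 = 5/2 = 2.5
Step 2: N*kB*T = 1343*1.381e-23*875.7 = 1.624e-17
Step 3: U = 2.5 * 1.624e-17 = 4.06e-17 J

4.06e-17


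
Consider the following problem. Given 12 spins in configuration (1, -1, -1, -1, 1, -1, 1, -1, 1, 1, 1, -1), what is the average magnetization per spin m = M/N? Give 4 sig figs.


Step 1: Count up spins (+1): 6, down spins (-1): 6
Step 2: Total magnetization M = 6 - 6 = 0
Step 3: m = M/N = 0/12 = 0

0


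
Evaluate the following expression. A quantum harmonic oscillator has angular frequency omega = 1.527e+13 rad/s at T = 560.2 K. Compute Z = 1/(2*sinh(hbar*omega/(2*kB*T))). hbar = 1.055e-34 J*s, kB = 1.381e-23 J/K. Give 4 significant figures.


Step 1: Compute x = hbar*omega/(kB*T) = 1.055e-34*1.527e+13/(1.381e-23*560.2) = 0.2082
Step 2: x/2 = 0.1041
Step 3: sinh(x/2) = 0.1043
Step 4: Z = 1/(2*0.1043) = 4.794

4.794


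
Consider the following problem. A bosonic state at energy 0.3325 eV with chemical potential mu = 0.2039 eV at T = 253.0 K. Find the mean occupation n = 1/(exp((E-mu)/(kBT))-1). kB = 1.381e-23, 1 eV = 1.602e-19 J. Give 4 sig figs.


Step 1: (E - mu) = 0.1286 eV
Step 2: x = (E-mu)*eV/(kB*T) = 0.1286*1.602e-19/(1.381e-23*253.0) = 5.896
Step 3: exp(x) = 363.7
Step 4: n = 1/(exp(x)-1) = 0.002757

0.002757


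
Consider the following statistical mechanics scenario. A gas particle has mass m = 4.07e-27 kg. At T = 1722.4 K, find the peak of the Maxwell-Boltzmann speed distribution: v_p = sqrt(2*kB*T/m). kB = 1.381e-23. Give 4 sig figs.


Step 1: Numerator = 2*kB*T = 2*1.381e-23*1722.4 = 4.757e-20
Step 2: Ratio = 4.757e-20 / 4.07e-27 = 1.169e+07
Step 3: v_p = sqrt(1.169e+07) = 3419 m/s

3419


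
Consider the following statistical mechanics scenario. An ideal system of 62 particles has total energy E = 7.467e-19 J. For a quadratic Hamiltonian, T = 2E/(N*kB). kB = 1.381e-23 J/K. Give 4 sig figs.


Step 1: Numerator = 2*E = 2*7.467e-19 = 1.493e-18 J
Step 2: Denominator = N*kB = 62*1.381e-23 = 8.562e-22
Step 3: T = 1.493e-18 / 8.562e-22 = 1744 K

1744


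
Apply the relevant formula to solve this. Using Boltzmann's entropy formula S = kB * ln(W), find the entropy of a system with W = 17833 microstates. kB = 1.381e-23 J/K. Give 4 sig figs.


Step 1: ln(W) = ln(17833) = 9.789
Step 2: S = kB * ln(W) = 1.381e-23 * 9.789
Step 3: S = 1.352e-22 J/K

1.352e-22


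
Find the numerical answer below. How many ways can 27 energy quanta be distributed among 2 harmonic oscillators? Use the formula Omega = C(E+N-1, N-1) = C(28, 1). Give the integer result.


Step 1: Use binomial coefficient C(28, 1)
Step 2: Numerator = 28! / 27!
Step 3: Denominator = 1!
Step 4: Omega = 28

28


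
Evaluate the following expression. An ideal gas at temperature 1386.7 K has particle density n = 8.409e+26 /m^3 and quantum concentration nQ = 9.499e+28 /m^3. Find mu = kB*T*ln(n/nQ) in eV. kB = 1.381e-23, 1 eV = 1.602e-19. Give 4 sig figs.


Step 1: n/nQ = 8.409e+26/9.499e+28 = 0.008853
Step 2: ln(n/nQ) = -4.727
Step 3: mu = kB*T*ln(n/nQ) = 1.915e-20*-4.727 = -9.052e-20 J
Step 4: Convert to eV: -9.052e-20/1.602e-19 = -0.5651 eV

-0.5651


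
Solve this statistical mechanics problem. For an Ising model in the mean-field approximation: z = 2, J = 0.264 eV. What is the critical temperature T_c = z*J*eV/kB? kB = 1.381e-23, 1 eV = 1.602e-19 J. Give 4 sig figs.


Step 1: z*J = 2*0.264 = 0.528 eV
Step 2: Convert to Joules: 0.528*1.602e-19 = 8.459e-20 J
Step 3: T_c = 8.459e-20 / 1.381e-23 = 6125 K

6125


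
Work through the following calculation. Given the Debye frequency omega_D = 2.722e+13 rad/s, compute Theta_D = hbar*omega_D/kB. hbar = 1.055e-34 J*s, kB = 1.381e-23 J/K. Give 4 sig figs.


Step 1: hbar*omega_D = 1.055e-34 * 2.722e+13 = 2.872e-21 J
Step 2: Theta_D = 2.872e-21 / 1.381e-23
Step 3: Theta_D = 207.9 K

207.9


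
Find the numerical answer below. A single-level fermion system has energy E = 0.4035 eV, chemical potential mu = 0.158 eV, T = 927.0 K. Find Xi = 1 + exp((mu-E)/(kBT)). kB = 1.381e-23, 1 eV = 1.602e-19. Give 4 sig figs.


Step 1: (mu - E) = 0.158 - 0.4035 = -0.2455 eV
Step 2: x = (mu-E)*eV/(kB*T) = -0.2455*1.602e-19/(1.381e-23*927.0) = -3.072
Step 3: exp(x) = 0.04632
Step 4: Xi = 1 + 0.04632 = 1.046

1.046


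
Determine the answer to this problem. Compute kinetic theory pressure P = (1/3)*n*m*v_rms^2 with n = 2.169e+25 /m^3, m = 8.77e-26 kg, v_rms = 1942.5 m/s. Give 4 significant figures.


Step 1: v_rms^2 = 1942.5^2 = 3.773e+06
Step 2: n*m = 2.169e+25*8.77e-26 = 1.902
Step 3: P = (1/3)*1.902*3.773e+06 = 2.393e+06 Pa

2.393e+06


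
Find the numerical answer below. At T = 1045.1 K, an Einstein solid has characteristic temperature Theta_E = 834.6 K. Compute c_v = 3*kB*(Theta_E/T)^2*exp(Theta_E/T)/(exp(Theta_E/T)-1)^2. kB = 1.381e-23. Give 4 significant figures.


Step 1: x = Theta_E/T = 834.6/1045.1 = 0.7986
Step 2: x^2 = 0.6377
Step 3: exp(x) = 2.222
Step 4: c_v = 3*1.381e-23*0.6377*2.222/(2.222-1)^2 = 3.93e-23

3.93e-23


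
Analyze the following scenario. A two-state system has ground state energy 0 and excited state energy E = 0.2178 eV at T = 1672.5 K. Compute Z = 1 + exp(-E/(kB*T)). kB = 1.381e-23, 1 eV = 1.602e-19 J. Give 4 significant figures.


Step 1: Compute beta*E = E*eV/(kB*T) = 0.2178*1.602e-19/(1.381e-23*1672.5) = 1.511
Step 2: exp(-beta*E) = exp(-1.511) = 0.2208
Step 3: Z = 1 + 0.2208 = 1.221

1.221


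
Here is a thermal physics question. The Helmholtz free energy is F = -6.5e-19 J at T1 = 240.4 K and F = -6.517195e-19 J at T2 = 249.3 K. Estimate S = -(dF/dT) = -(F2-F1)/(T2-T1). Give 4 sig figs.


Step 1: dF = F2 - F1 = -6.517195e-19 - (-6.5e-19) = -1.7195e-21 J
Step 2: dT = T2 - T1 = 249.3 - 240.4 = 8.9 K
Step 3: S = -dF/dT = -(-1.7195e-21)/8.9 = 1.932e-22 J/K

1.932e-22


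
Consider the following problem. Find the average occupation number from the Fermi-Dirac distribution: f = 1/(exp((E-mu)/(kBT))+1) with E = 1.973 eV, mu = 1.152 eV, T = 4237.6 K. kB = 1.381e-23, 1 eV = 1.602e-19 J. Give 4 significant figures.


Step 1: (E - mu) = 1.973 - 1.152 = 0.821 eV
Step 2: Convert: (E-mu)*eV = 1.315e-19 J
Step 3: x = (E-mu)*eV/(kB*T) = 2.247
Step 4: f = 1/(exp(2.247)+1) = 0.09557

0.09557


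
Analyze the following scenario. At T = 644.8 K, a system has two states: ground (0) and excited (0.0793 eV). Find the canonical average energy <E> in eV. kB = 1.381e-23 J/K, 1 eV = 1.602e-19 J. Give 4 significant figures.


Step 1: beta*E = 0.0793*1.602e-19/(1.381e-23*644.8) = 1.427
Step 2: exp(-beta*E) = 0.2401
Step 3: <E> = 0.0793*0.2401/(1+0.2401) = 0.01535 eV

0.01535


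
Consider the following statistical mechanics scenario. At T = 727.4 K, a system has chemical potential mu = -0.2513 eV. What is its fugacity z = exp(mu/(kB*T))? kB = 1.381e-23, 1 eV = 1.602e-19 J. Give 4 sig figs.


Step 1: Convert mu to Joules: -0.2513*1.602e-19 = -4.026e-20 J
Step 2: kB*T = 1.381e-23*727.4 = 1.005e-20 J
Step 3: mu/(kB*T) = -4.008
Step 4: z = exp(-4.008) = 0.01818

0.01818


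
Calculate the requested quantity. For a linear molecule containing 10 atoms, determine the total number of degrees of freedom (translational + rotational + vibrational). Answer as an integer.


Step 1: Translational DOF = 3
Step 2: Rotational DOF (linear) = 2
Step 3: Vibrational DOF = 3*10 - 5 = 25
Step 4: Total = 3 + 2 + 25 = 30

30


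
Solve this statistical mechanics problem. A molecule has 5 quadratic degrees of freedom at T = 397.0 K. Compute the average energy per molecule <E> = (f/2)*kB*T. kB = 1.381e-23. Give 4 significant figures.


Step 1: f/2 = 5/2 = 2.5
Step 2: kB*T = 1.381e-23 * 397.0 = 5.483e-21
Step 3: <E> = 2.5 * 5.483e-21 = 1.371e-20 J

1.371e-20


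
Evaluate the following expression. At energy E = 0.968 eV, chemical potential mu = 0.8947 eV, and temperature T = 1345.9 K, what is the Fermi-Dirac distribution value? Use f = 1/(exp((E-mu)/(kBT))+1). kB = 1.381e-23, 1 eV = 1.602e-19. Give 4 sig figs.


Step 1: (E - mu) = 0.968 - 0.8947 = 0.0733 eV
Step 2: Convert: (E-mu)*eV = 1.174e-20 J
Step 3: x = (E-mu)*eV/(kB*T) = 0.6318
Step 4: f = 1/(exp(0.6318)+1) = 0.3471

0.3471


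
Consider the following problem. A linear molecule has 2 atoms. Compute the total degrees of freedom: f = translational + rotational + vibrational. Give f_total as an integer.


Step 1: Translational DOF = 3
Step 2: Rotational DOF (linear) = 2
Step 3: Vibrational DOF = 3*2 - 5 = 1
Step 4: Total = 3 + 2 + 1 = 6

6


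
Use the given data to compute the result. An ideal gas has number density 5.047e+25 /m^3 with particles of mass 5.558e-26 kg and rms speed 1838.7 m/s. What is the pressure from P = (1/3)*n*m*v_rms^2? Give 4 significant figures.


Step 1: v_rms^2 = 1838.7^2 = 3.381e+06
Step 2: n*m = 5.047e+25*5.558e-26 = 2.805
Step 3: P = (1/3)*2.805*3.381e+06 = 3.161e+06 Pa

3.161e+06


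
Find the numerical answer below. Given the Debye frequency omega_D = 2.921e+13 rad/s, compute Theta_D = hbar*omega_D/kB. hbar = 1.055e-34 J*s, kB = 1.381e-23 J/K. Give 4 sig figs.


Step 1: hbar*omega_D = 1.055e-34 * 2.921e+13 = 3.082e-21 J
Step 2: Theta_D = 3.082e-21 / 1.381e-23
Step 3: Theta_D = 223.1 K

223.1


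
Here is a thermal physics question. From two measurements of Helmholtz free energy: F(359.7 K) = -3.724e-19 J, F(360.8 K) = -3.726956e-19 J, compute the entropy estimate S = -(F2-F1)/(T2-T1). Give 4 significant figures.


Step 1: dF = F2 - F1 = -3.726956e-19 - (-3.724e-19) = -2.956e-22 J
Step 2: dT = T2 - T1 = 360.8 - 359.7 = 1.1 K
Step 3: S = -dF/dT = -(-2.956e-22)/1.1 = 2.687e-22 J/K

2.687e-22


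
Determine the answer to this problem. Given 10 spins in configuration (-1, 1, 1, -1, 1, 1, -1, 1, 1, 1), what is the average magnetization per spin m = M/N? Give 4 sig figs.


Step 1: Count up spins (+1): 7, down spins (-1): 3
Step 2: Total magnetization M = 7 - 3 = 4
Step 3: m = M/N = 4/10 = 0.4

0.4


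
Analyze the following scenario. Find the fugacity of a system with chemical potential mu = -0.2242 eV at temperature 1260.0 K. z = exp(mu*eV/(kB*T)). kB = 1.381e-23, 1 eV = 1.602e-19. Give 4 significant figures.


Step 1: Convert mu to Joules: -0.2242*1.602e-19 = -3.592e-20 J
Step 2: kB*T = 1.381e-23*1260.0 = 1.74e-20 J
Step 3: mu/(kB*T) = -2.064
Step 4: z = exp(-2.064) = 0.1269

0.1269


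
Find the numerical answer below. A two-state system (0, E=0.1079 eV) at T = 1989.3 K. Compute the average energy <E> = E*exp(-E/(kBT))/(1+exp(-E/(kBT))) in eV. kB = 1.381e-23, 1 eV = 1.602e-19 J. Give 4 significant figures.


Step 1: beta*E = 0.1079*1.602e-19/(1.381e-23*1989.3) = 0.6292
Step 2: exp(-beta*E) = 0.533
Step 3: <E> = 0.1079*0.533/(1+0.533) = 0.03752 eV

0.03752


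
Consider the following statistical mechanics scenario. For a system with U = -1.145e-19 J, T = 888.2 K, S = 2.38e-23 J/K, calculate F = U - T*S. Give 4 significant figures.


Step 1: T*S = 888.2 * 2.38e-23 = 2.114e-20 J
Step 2: F = U - T*S = -1.145e-19 - 2.114e-20
Step 3: F = -1.356e-19 J

-1.356e-19


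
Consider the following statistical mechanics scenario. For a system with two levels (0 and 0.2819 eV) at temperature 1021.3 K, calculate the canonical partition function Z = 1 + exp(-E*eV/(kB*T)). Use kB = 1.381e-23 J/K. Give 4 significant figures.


Step 1: Compute beta*E = E*eV/(kB*T) = 0.2819*1.602e-19/(1.381e-23*1021.3) = 3.202
Step 2: exp(-beta*E) = exp(-3.202) = 0.04068
Step 3: Z = 1 + 0.04068 = 1.041

1.041


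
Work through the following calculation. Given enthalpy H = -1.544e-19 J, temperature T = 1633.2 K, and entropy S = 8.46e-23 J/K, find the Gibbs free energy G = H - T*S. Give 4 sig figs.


Step 1: T*S = 1633.2 * 8.46e-23 = 1.382e-19 J
Step 2: G = H - T*S = -1.544e-19 - 1.382e-19
Step 3: G = -2.926e-19 J

-2.926e-19


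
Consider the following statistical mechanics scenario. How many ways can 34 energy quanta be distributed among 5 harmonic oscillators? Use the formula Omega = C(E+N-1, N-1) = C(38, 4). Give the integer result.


Step 1: Use binomial coefficient C(38, 4)
Step 2: Numerator = 38! / 34!
Step 3: Denominator = 4!
Step 4: Omega = 73815

73815


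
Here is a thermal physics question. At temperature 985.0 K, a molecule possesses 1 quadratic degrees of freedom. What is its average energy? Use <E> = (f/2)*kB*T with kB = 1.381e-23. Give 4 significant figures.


Step 1: f/2 = 1/2 = 0.5
Step 2: kB*T = 1.381e-23 * 985.0 = 1.36e-20
Step 3: <E> = 0.5 * 1.36e-20 = 6.801e-21 J

6.801e-21


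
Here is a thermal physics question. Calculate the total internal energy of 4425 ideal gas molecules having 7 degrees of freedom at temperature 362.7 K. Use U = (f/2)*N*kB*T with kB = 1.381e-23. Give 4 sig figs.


Step 1: f/2 = 7/2 = 3.5
Step 2: N*kB*T = 4425*1.381e-23*362.7 = 2.216e-17
Step 3: U = 3.5 * 2.216e-17 = 7.758e-17 J

7.758e-17


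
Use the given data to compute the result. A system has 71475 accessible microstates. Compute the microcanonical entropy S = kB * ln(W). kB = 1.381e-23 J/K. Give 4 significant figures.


Step 1: ln(W) = ln(71475) = 11.18
Step 2: S = kB * ln(W) = 1.381e-23 * 11.18
Step 3: S = 1.544e-22 J/K

1.544e-22


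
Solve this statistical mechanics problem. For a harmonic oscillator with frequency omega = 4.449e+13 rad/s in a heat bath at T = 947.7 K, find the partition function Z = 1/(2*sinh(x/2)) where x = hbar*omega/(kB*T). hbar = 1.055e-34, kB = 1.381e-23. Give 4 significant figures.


Step 1: Compute x = hbar*omega/(kB*T) = 1.055e-34*4.449e+13/(1.381e-23*947.7) = 0.3586
Step 2: x/2 = 0.1793
Step 3: sinh(x/2) = 0.1803
Step 4: Z = 1/(2*0.1803) = 2.773

2.773


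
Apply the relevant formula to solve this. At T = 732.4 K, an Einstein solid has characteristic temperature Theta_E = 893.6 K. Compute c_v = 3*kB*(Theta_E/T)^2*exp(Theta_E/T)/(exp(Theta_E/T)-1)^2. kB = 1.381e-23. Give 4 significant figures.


Step 1: x = Theta_E/T = 893.6/732.4 = 1.22
Step 2: x^2 = 1.489
Step 3: exp(x) = 3.388
Step 4: c_v = 3*1.381e-23*1.489*3.388/(3.388-1)^2 = 3.665e-23

3.665e-23


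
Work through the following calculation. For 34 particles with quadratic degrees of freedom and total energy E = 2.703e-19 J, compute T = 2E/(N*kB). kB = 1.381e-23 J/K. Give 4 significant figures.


Step 1: Numerator = 2*E = 2*2.703e-19 = 5.406e-19 J
Step 2: Denominator = N*kB = 34*1.381e-23 = 4.695e-22
Step 3: T = 5.406e-19 / 4.695e-22 = 1151 K

1151


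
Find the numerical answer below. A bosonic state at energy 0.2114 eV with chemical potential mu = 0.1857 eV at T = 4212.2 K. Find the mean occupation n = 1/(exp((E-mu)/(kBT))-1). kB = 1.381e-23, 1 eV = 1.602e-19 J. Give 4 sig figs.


Step 1: (E - mu) = 0.0257 eV
Step 2: x = (E-mu)*eV/(kB*T) = 0.0257*1.602e-19/(1.381e-23*4212.2) = 0.07078
Step 3: exp(x) = 1.073
Step 4: n = 1/(exp(x)-1) = 13.63

13.63


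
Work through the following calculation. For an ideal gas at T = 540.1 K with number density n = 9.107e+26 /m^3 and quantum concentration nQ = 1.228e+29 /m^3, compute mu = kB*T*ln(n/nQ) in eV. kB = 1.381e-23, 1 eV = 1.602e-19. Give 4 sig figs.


Step 1: n/nQ = 9.107e+26/1.228e+29 = 0.007416
Step 2: ln(n/nQ) = -4.904
Step 3: mu = kB*T*ln(n/nQ) = 7.459e-21*-4.904 = -3.658e-20 J
Step 4: Convert to eV: -3.658e-20/1.602e-19 = -0.2283 eV

-0.2283


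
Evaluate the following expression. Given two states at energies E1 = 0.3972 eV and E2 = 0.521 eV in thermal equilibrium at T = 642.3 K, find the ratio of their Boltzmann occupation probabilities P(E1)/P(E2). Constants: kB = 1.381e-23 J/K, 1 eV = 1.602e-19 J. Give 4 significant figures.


Step 1: Compute energy difference dE = E1 - E2 = 0.3972 - 0.521 = -0.1238 eV
Step 2: Convert to Joules: dE_J = -0.1238 * 1.602e-19 = -1.983e-20 J
Step 3: Compute exponent = -dE_J / (kB * T) = -(-1.983e-20) / (1.381e-23 * 642.3) = 2.236
Step 4: P(E1)/P(E2) = exp(2.236) = 9.355

9.355


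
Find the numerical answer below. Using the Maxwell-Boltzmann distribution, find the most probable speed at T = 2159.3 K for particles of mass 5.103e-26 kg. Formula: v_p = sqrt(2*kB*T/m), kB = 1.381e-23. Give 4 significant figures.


Step 1: Numerator = 2*kB*T = 2*1.381e-23*2159.3 = 5.964e-20
Step 2: Ratio = 5.964e-20 / 5.103e-26 = 1.169e+06
Step 3: v_p = sqrt(1.169e+06) = 1081 m/s

1081


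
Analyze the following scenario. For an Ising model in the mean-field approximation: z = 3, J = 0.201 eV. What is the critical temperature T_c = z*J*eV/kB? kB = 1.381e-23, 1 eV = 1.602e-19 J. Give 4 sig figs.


Step 1: z*J = 3*0.201 = 0.603 eV
Step 2: Convert to Joules: 0.603*1.602e-19 = 9.66e-20 J
Step 3: T_c = 9.66e-20 / 1.381e-23 = 6995 K

6995


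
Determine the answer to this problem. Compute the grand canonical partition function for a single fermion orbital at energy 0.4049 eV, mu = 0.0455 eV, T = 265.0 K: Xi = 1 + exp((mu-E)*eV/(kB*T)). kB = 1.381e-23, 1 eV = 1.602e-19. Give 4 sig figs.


Step 1: (mu - E) = 0.0455 - 0.4049 = -0.3594 eV
Step 2: x = (mu-E)*eV/(kB*T) = -0.3594*1.602e-19/(1.381e-23*265.0) = -15.73
Step 3: exp(x) = 1.47e-07
Step 4: Xi = 1 + 1.47e-07 = 1

1


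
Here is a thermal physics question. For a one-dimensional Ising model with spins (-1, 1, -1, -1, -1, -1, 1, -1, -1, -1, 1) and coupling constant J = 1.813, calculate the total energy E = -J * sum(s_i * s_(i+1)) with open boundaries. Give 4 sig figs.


Step 1: Nearest-neighbor products: -1, -1, 1, 1, 1, -1, -1, 1, 1, -1
Step 2: Sum of products = 0
Step 3: E = -1.813 * 0 = 0

0


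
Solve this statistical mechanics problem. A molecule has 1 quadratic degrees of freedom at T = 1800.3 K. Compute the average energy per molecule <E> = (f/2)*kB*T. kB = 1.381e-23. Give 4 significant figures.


Step 1: f/2 = 1/2 = 0.5
Step 2: kB*T = 1.381e-23 * 1800.3 = 2.486e-20
Step 3: <E> = 0.5 * 2.486e-20 = 1.243e-20 J

1.243e-20


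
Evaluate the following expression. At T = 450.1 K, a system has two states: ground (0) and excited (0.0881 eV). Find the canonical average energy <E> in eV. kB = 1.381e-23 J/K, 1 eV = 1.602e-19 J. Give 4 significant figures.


Step 1: beta*E = 0.0881*1.602e-19/(1.381e-23*450.1) = 2.271
Step 2: exp(-beta*E) = 0.1033
Step 3: <E> = 0.0881*0.1033/(1+0.1033) = 0.008245 eV

0.008245


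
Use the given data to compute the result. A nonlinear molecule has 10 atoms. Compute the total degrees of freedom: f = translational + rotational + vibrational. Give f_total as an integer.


Step 1: Translational DOF = 3
Step 2: Rotational DOF (nonlinear) = 3
Step 3: Vibrational DOF = 3*10 - 6 = 24
Step 4: Total = 3 + 3 + 24 = 30

30


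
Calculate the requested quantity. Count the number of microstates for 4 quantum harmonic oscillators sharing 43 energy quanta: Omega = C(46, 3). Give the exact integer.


Step 1: Use binomial coefficient C(46, 3)
Step 2: Numerator = 46! / 43!
Step 3: Denominator = 3!
Step 4: Omega = 15180

15180


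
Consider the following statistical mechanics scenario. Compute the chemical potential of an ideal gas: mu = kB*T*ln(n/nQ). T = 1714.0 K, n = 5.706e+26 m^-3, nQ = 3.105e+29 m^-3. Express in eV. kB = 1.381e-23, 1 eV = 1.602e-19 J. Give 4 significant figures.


Step 1: n/nQ = 5.706e+26/3.105e+29 = 0.001838
Step 2: ln(n/nQ) = -6.299
Step 3: mu = kB*T*ln(n/nQ) = 2.367e-20*-6.299 = -1.491e-19 J
Step 4: Convert to eV: -1.491e-19/1.602e-19 = -0.9307 eV

-0.9307


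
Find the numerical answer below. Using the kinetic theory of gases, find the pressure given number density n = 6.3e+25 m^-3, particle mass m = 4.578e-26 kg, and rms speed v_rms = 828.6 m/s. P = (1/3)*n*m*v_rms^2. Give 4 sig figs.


Step 1: v_rms^2 = 828.6^2 = 6.866e+05
Step 2: n*m = 6.3e+25*4.578e-26 = 2.884
Step 3: P = (1/3)*2.884*6.866e+05 = 6.601e+05 Pa

6.601e+05


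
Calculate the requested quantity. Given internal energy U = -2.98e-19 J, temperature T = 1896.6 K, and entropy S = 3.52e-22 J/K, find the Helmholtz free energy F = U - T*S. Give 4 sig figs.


Step 1: T*S = 1896.6 * 3.52e-22 = 6.676e-19 J
Step 2: F = U - T*S = -2.98e-19 - 6.676e-19
Step 3: F = -9.656e-19 J

-9.656e-19


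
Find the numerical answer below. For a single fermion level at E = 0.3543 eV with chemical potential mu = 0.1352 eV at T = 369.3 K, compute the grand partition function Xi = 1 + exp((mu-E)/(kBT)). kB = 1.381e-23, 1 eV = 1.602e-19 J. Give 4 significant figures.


Step 1: (mu - E) = 0.1352 - 0.3543 = -0.2191 eV
Step 2: x = (mu-E)*eV/(kB*T) = -0.2191*1.602e-19/(1.381e-23*369.3) = -6.882
Step 3: exp(x) = 0.001026
Step 4: Xi = 1 + 0.001026 = 1.001

1.001


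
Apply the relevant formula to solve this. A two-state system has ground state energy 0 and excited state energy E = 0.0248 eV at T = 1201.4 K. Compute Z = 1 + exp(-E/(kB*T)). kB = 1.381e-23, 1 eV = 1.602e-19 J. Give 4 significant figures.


Step 1: Compute beta*E = E*eV/(kB*T) = 0.0248*1.602e-19/(1.381e-23*1201.4) = 0.2395
Step 2: exp(-beta*E) = exp(-0.2395) = 0.7871
Step 3: Z = 1 + 0.7871 = 1.787

1.787


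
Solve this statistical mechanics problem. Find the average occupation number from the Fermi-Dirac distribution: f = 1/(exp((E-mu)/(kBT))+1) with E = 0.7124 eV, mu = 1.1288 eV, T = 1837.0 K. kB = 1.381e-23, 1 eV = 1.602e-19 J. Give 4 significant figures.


Step 1: (E - mu) = 0.7124 - 1.1288 = -0.4164 eV
Step 2: Convert: (E-mu)*eV = -6.671e-20 J
Step 3: x = (E-mu)*eV/(kB*T) = -2.629
Step 4: f = 1/(exp(-2.629)+1) = 0.9327

0.9327


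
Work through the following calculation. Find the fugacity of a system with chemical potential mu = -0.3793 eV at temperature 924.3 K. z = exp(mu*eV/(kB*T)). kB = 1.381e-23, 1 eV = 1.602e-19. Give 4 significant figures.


Step 1: Convert mu to Joules: -0.3793*1.602e-19 = -6.076e-20 J
Step 2: kB*T = 1.381e-23*924.3 = 1.276e-20 J
Step 3: mu/(kB*T) = -4.76
Step 4: z = exp(-4.76) = 0.008563

0.008563


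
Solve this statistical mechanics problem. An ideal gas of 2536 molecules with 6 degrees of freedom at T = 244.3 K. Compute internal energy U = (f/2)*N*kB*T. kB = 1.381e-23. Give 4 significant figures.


Step 1: f/2 = 6/2 = 3.0
Step 2: N*kB*T = 2536*1.381e-23*244.3 = 8.556e-18
Step 3: U = 3.0 * 8.556e-18 = 2.567e-17 J

2.567e-17


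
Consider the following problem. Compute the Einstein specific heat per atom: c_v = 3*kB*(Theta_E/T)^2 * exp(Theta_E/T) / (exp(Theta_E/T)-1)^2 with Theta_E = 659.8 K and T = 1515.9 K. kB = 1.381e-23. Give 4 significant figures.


Step 1: x = Theta_E/T = 659.8/1515.9 = 0.4353
Step 2: x^2 = 0.1894
Step 3: exp(x) = 1.545
Step 4: c_v = 3*1.381e-23*0.1894*1.545/(1.545-1)^2 = 4.078e-23

4.078e-23


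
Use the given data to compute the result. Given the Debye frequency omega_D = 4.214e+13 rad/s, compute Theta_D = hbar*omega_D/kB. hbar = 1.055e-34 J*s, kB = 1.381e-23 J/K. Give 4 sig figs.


Step 1: hbar*omega_D = 1.055e-34 * 4.214e+13 = 4.446e-21 J
Step 2: Theta_D = 4.446e-21 / 1.381e-23
Step 3: Theta_D = 321.9 K

321.9


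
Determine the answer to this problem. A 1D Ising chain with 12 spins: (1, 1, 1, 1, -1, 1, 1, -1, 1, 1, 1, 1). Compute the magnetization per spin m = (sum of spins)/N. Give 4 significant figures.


Step 1: Count up spins (+1): 10, down spins (-1): 2
Step 2: Total magnetization M = 10 - 2 = 8
Step 3: m = M/N = 8/12 = 0.6667

0.6667


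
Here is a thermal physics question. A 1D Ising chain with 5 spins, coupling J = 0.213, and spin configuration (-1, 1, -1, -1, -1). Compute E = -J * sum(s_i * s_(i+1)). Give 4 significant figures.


Step 1: Nearest-neighbor products: -1, -1, 1, 1
Step 2: Sum of products = 0
Step 3: E = -0.213 * 0 = 0

0


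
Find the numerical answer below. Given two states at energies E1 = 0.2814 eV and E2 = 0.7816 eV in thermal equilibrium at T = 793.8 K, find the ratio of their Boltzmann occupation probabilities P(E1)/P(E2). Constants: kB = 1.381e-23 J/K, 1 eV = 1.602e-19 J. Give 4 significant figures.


Step 1: Compute energy difference dE = E1 - E2 = 0.2814 - 0.7816 = -0.5002 eV
Step 2: Convert to Joules: dE_J = -0.5002 * 1.602e-19 = -8.013e-20 J
Step 3: Compute exponent = -dE_J / (kB * T) = -(-8.013e-20) / (1.381e-23 * 793.8) = 7.31
Step 4: P(E1)/P(E2) = exp(7.31) = 1495

1495


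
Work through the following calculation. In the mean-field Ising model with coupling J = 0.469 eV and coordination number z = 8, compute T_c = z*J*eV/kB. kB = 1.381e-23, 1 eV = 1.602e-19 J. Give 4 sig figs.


Step 1: z*J = 8*0.469 = 3.752 eV
Step 2: Convert to Joules: 3.752*1.602e-19 = 6.011e-19 J
Step 3: T_c = 6.011e-19 / 1.381e-23 = 4.352e+04 K

4.352e+04


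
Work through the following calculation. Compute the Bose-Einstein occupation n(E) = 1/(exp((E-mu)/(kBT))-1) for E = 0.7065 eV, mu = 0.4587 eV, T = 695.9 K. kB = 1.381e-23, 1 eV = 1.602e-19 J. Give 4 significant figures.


Step 1: (E - mu) = 0.2478 eV
Step 2: x = (E-mu)*eV/(kB*T) = 0.2478*1.602e-19/(1.381e-23*695.9) = 4.131
Step 3: exp(x) = 62.22
Step 4: n = 1/(exp(x)-1) = 0.01633

0.01633


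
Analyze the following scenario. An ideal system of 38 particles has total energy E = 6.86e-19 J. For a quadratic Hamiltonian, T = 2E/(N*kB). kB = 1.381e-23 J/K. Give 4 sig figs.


Step 1: Numerator = 2*E = 2*6.86e-19 = 1.372e-18 J
Step 2: Denominator = N*kB = 38*1.381e-23 = 5.248e-22
Step 3: T = 1.372e-18 / 5.248e-22 = 2614 K

2614


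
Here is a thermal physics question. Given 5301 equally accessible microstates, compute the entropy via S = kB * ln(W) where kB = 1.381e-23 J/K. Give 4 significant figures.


Step 1: ln(W) = ln(5301) = 8.576
Step 2: S = kB * ln(W) = 1.381e-23 * 8.576
Step 3: S = 1.184e-22 J/K

1.184e-22


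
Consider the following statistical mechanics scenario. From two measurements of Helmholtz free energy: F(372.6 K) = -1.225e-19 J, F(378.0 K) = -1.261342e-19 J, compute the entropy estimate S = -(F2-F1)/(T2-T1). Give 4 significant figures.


Step 1: dF = F2 - F1 = -1.261342e-19 - (-1.225e-19) = -3.6342e-21 J
Step 2: dT = T2 - T1 = 378.0 - 372.6 = 5.4 K
Step 3: S = -dF/dT = -(-3.6342e-21)/5.4 = 6.73e-22 J/K

6.73e-22


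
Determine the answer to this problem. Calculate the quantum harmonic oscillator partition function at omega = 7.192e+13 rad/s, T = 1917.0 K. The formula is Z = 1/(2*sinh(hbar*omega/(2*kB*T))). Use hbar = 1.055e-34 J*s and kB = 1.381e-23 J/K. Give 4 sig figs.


Step 1: Compute x = hbar*omega/(kB*T) = 1.055e-34*7.192e+13/(1.381e-23*1917.0) = 0.2866
Step 2: x/2 = 0.1433
Step 3: sinh(x/2) = 0.1438
Step 4: Z = 1/(2*0.1438) = 3.477

3.477


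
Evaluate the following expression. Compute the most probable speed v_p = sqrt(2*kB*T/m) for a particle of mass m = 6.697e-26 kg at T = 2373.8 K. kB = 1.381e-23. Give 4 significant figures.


Step 1: Numerator = 2*kB*T = 2*1.381e-23*2373.8 = 6.556e-20
Step 2: Ratio = 6.556e-20 / 6.697e-26 = 9.79e+05
Step 3: v_p = sqrt(9.79e+05) = 989.4 m/s

989.4


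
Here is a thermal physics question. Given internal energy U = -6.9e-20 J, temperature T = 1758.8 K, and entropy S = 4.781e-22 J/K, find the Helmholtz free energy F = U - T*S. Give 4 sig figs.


Step 1: T*S = 1758.8 * 4.781e-22 = 8.409e-19 J
Step 2: F = U - T*S = -6.9e-20 - 8.409e-19
Step 3: F = -9.099e-19 J

-9.099e-19


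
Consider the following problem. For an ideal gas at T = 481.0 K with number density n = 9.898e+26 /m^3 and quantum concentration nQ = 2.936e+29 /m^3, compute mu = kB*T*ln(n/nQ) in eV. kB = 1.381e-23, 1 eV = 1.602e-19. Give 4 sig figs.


Step 1: n/nQ = 9.898e+26/2.936e+29 = 0.003371
Step 2: ln(n/nQ) = -5.692
Step 3: mu = kB*T*ln(n/nQ) = 6.643e-21*-5.692 = -3.781e-20 J
Step 4: Convert to eV: -3.781e-20/1.602e-19 = -0.236 eV

-0.236


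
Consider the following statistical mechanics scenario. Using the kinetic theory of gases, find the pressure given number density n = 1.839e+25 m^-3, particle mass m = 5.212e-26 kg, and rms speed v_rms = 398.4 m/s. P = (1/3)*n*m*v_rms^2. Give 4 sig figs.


Step 1: v_rms^2 = 398.4^2 = 1.587e+05
Step 2: n*m = 1.839e+25*5.212e-26 = 0.9585
Step 3: P = (1/3)*0.9585*1.587e+05 = 5.071e+04 Pa

5.071e+04


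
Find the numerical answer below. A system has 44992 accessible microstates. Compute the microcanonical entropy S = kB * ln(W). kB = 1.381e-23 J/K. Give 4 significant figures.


Step 1: ln(W) = ln(44992) = 10.71
Step 2: S = kB * ln(W) = 1.381e-23 * 10.71
Step 3: S = 1.48e-22 J/K

1.48e-22


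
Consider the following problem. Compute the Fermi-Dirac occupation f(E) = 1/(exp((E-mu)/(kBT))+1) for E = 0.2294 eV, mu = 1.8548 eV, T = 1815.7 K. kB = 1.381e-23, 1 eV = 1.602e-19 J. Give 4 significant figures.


Step 1: (E - mu) = 0.2294 - 1.8548 = -1.625 eV
Step 2: Convert: (E-mu)*eV = -2.604e-19 J
Step 3: x = (E-mu)*eV/(kB*T) = -10.38
Step 4: f = 1/(exp(-10.38)+1) = 1

1


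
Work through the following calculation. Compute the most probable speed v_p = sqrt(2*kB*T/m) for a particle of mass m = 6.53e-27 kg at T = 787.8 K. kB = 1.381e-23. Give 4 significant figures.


Step 1: Numerator = 2*kB*T = 2*1.381e-23*787.8 = 2.176e-20
Step 2: Ratio = 2.176e-20 / 6.53e-27 = 3.332e+06
Step 3: v_p = sqrt(3.332e+06) = 1825 m/s

1825


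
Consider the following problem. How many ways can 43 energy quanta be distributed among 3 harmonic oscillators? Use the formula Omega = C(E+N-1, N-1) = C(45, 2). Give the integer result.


Step 1: Use binomial coefficient C(45, 2)
Step 2: Numerator = 45! / 43!
Step 3: Denominator = 2!
Step 4: Omega = 990

990


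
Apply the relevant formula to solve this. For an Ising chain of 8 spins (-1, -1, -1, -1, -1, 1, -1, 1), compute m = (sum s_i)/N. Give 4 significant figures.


Step 1: Count up spins (+1): 2, down spins (-1): 6
Step 2: Total magnetization M = 2 - 6 = -4
Step 3: m = M/N = -4/8 = -0.5

-0.5


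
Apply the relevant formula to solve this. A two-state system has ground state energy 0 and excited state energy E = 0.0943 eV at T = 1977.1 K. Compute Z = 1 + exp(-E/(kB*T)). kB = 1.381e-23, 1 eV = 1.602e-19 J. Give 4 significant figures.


Step 1: Compute beta*E = E*eV/(kB*T) = 0.0943*1.602e-19/(1.381e-23*1977.1) = 0.5533
Step 2: exp(-beta*E) = exp(-0.5533) = 0.5751
Step 3: Z = 1 + 0.5751 = 1.575

1.575


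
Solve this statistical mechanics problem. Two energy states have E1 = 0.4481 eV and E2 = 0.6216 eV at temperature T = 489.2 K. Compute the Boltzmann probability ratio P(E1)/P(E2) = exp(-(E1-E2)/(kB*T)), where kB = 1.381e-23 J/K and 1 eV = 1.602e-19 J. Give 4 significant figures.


Step 1: Compute energy difference dE = E1 - E2 = 0.4481 - 0.6216 = -0.1735 eV
Step 2: Convert to Joules: dE_J = -0.1735 * 1.602e-19 = -2.779e-20 J
Step 3: Compute exponent = -dE_J / (kB * T) = -(-2.779e-20) / (1.381e-23 * 489.2) = 4.114
Step 4: P(E1)/P(E2) = exp(4.114) = 61.2

61.2


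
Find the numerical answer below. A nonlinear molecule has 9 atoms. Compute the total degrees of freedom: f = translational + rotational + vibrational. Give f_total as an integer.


Step 1: Translational DOF = 3
Step 2: Rotational DOF (nonlinear) = 3
Step 3: Vibrational DOF = 3*9 - 6 = 21
Step 4: Total = 3 + 3 + 21 = 27

27


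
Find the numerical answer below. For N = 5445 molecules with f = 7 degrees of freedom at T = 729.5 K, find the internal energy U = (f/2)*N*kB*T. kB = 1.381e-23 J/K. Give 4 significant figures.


Step 1: f/2 = 7/2 = 3.5
Step 2: N*kB*T = 5445*1.381e-23*729.5 = 5.486e-17
Step 3: U = 3.5 * 5.486e-17 = 1.92e-16 J

1.92e-16


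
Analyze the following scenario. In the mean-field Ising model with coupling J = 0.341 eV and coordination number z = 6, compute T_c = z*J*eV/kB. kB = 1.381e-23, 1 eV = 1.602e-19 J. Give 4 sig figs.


Step 1: z*J = 6*0.341 = 2.046 eV
Step 2: Convert to Joules: 2.046*1.602e-19 = 3.278e-19 J
Step 3: T_c = 3.278e-19 / 1.381e-23 = 2.373e+04 K

2.373e+04


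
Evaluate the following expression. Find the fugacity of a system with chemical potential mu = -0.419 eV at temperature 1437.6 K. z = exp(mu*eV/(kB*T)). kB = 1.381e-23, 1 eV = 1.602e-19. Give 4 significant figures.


Step 1: Convert mu to Joules: -0.419*1.602e-19 = -6.712e-20 J
Step 2: kB*T = 1.381e-23*1437.6 = 1.985e-20 J
Step 3: mu/(kB*T) = -3.381
Step 4: z = exp(-3.381) = 0.03401

0.03401


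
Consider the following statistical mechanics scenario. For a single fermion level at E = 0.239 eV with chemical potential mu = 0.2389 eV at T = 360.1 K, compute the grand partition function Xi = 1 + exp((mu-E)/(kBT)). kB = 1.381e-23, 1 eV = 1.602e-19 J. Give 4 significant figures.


Step 1: (mu - E) = 0.2389 - 0.239 = -0.0001 eV
Step 2: x = (mu-E)*eV/(kB*T) = -0.0001*1.602e-19/(1.381e-23*360.1) = -0.003221
Step 3: exp(x) = 0.9968
Step 4: Xi = 1 + 0.9968 = 1.997

1.997
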